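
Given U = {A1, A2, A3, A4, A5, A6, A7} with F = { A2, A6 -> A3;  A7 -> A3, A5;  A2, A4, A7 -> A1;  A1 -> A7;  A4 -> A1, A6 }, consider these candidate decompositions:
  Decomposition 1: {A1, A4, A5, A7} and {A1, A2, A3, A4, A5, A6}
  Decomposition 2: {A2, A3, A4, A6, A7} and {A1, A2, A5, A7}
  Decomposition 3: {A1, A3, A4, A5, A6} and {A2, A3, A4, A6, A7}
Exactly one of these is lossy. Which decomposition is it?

Decomposition 2

Decomposition 1: common = {A1, A4, A5}, closure = {A1, A3, A4, A5, A6, A7} → lossless.
Decomposition 2: common = {A2, A7}, closure = {A2, A3, A5, A7} → lossy.
Decomposition 3: common = {A3, A4, A6}, closure = {A1, A3, A4, A5, A6, A7} → lossless.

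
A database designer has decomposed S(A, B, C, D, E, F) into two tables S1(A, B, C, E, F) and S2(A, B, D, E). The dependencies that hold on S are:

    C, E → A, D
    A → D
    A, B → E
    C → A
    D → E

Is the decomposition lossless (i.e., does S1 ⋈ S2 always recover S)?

Common attributes: S1 ∩ S2 = {A, B, E}.
Closure of {A, B, E}: A → D applies, adding D. So (A, B, E)⁺ = {A, B, D, E}.
This closure contains every attribute of S2, so S1 ∩ S2 → S2. The join is lossless.

Yes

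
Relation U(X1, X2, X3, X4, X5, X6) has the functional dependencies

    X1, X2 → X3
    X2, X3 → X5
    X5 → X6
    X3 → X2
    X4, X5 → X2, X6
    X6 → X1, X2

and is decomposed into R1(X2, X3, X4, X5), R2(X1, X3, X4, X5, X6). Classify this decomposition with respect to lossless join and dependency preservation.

Lossless test: (X3, X4, X5)⁺ = {X1, X2, X3, X4, X5, X6}, which contains all of one fragment — lossless.
Dependency preservation: the restricted closure of {X1, X2} across the fragments never reaches {X3}, so X1, X2 → X3 cannot be enforced without a join — not preserved.

lossless but not dependency-preserving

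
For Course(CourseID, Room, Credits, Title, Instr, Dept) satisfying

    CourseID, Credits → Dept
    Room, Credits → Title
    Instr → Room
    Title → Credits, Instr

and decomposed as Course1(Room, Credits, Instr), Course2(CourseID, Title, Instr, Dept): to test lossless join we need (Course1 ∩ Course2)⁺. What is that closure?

Course1 ∩ Course2 = {Instr}.
Instr → Room applies, adding Room
Closure: {Room, Instr}.

Room, Instr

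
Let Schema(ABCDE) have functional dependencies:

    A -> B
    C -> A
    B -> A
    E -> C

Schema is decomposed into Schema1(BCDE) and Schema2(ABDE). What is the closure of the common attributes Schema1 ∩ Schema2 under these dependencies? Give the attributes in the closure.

Schema1 ∩ Schema2 = {BDE}.
B → A applies, adding A
E → C applies, adding C
Closure: {ABCDE}.

ABCDE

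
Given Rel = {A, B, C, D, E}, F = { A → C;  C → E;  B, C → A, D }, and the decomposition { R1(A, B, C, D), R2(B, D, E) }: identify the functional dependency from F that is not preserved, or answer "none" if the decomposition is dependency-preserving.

Check C → E: no single fragment contains all of {C, E}, and the restricted closure of {C} across the fragments never reaches {E}.
A → C is preserved.
B, C → A, D is preserved.

C → E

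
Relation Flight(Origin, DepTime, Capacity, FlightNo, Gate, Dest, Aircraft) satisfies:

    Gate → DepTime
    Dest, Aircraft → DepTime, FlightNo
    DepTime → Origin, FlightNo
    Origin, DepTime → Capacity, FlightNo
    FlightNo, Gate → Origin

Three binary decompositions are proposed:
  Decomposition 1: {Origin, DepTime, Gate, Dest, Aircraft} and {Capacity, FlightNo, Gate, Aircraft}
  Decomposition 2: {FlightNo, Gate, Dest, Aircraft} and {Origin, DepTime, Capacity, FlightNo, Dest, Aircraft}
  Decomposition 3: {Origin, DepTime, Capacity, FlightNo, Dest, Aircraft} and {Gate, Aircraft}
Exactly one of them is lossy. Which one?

Decomposition 1: common = {Gate, Aircraft}, closure = {Origin, DepTime, Capacity, FlightNo, Gate, Aircraft} → lossless.
Decomposition 2: common = {FlightNo, Dest, Aircraft}, closure = {Origin, DepTime, Capacity, FlightNo, Dest, Aircraft} → lossless.
Decomposition 3: common = {Aircraft}, closure = {Aircraft} → lossy.

Decomposition 3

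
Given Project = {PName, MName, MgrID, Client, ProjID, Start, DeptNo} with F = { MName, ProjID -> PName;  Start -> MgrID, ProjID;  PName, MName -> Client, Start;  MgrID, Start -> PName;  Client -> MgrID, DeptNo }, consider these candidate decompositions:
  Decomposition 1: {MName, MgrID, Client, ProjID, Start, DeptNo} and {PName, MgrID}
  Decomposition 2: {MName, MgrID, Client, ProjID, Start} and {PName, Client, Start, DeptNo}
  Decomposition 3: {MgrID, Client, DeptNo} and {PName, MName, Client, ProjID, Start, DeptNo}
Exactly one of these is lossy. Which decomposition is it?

Decomposition 1: common = {MgrID}, closure = {MgrID} → lossy.
Decomposition 2: common = {Client, Start}, closure = {PName, MgrID, Client, ProjID, Start, DeptNo} → lossless.
Decomposition 3: common = {Client, DeptNo}, closure = {MgrID, Client, DeptNo} → lossless.

Decomposition 1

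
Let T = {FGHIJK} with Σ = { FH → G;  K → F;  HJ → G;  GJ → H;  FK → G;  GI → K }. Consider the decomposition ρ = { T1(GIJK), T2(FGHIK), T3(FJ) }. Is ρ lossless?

No

Chase test. Columns are FGHIJK; row i has aⱼ where attribute j ∈ Ti, else bᵢⱼ.
Initial tableau (one row per fragment):
  row 1: b11 a2 b13 a4 a5 a6
  row 2: a1 a2 a3 a4 b25 a6
  row 3: a1 b32 b33 b34 a5 b36
Rows 1 and 2 agree on K; apply K→F and equate their F entries.
No row becomes fully distinguished — the join is lossy.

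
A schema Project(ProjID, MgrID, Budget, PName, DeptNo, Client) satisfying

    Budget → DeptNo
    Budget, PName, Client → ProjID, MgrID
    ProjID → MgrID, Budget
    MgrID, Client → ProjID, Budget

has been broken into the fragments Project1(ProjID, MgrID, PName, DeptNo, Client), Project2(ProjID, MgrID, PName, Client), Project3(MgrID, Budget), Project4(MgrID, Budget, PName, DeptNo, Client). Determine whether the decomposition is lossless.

Chase test. Columns are ProjID, MgrID, Budget, PName, DeptNo, Client; row i has aⱼ where attribute j ∈ Projecti, else bᵢⱼ.
Initial tableau (one row per fragment):
  row 1: a1 a2 b13 a4 a5 a6
  row 2: a1 a2 b23 a4 b25 a6
  row 3: b31 a2 a3 b34 b35 b36
  row 4: b41 a2 a3 a4 a5 a6
Rows 3 and 4 agree on Budget; apply Budget→DeptNo and equate their DeptNo entries.
Rows 1 and 2 agree on ProjID; apply ProjID→MgrID, Budget and equate their MgrID, Budget entries.
Rows 1 and 4 agree on MgrID, Client; apply MgrID, Client→ProjID, Budget and equate their ProjID, Budget entries.
Rows 1 and 2 agree on Budget; apply Budget→DeptNo and equate their DeptNo entries.
Row 1 is now all distinguished symbols — the join is lossless.

Yes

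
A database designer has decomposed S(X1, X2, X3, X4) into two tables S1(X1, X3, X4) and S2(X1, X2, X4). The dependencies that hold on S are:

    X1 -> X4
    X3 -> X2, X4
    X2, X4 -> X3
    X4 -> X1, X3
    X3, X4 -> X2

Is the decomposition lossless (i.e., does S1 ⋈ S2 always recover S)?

Common attributes: S1 ∩ S2 = {X1, X4}.
Closure of {X1, X4}: X4 → X1, X3 applies, adding X3; X3, X4 → X2 applies, adding X2. So (X1, X4)⁺ = {X1, X2, X3, X4}.
This closure contains every attribute of S1, so S1 ∩ S2 → S1. The join is lossless.

Yes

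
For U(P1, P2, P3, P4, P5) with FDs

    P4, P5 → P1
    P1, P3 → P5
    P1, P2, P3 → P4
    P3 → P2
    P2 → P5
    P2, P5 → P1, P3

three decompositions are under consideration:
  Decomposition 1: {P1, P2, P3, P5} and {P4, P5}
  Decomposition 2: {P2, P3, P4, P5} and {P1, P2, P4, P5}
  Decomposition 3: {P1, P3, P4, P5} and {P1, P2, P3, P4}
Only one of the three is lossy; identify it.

Decomposition 1: common = {P5}, closure = {P5} → lossy.
Decomposition 2: common = {P2, P4, P5}, closure = {P1, P2, P3, P4, P5} → lossless.
Decomposition 3: common = {P1, P3, P4}, closure = {P1, P2, P3, P4, P5} → lossless.

Decomposition 1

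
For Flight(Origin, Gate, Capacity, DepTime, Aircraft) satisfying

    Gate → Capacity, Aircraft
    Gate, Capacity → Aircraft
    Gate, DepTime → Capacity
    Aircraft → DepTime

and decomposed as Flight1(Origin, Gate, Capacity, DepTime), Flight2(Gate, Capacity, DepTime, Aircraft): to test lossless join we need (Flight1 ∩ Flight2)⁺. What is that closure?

Gate, Capacity, DepTime, Aircraft

Flight1 ∩ Flight2 = {Gate, Capacity, DepTime}.
Gate → Capacity, Aircraft applies, adding Aircraft
Closure: {Gate, Capacity, DepTime, Aircraft}.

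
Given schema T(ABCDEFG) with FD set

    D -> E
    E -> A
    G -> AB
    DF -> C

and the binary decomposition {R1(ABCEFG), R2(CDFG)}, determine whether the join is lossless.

No

Common attributes: R1 ∩ R2 = {CFG}.
Closure of {CFG}: G → AB applies, adding AB. So (CFG)⁺ = {ABCFG}.
The closure contains neither all of R1 = {ABCEFG} nor all of R2 = {CDFG}, so the common attributes are not a superkey of either fragment. The join is lossy.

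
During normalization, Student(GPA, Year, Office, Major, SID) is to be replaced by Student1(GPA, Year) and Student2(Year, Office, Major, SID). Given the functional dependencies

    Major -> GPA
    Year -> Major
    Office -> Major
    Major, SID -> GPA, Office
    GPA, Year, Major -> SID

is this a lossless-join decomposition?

Common attributes: Student1 ∩ Student2 = {Year}.
Closure of {Year}: Year → Major applies, adding Major; Major → GPA applies, adding GPA; GPA, Year, Major → SID applies, adding SID; Major, SID → GPA, Office applies, adding Office. So (Year)⁺ = {GPA, Year, Office, Major, SID}.
This closure contains every attribute of Student1, so Student1 ∩ Student2 → Student1. The join is lossless.

Yes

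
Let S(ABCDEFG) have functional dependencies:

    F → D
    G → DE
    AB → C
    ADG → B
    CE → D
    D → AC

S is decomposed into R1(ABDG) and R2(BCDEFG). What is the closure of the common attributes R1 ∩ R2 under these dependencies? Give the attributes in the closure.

ABCDEG

R1 ∩ R2 = {BDG}.
G → DE applies, adding E
D → AC applies, adding AC
Closure: {ABCDEG}.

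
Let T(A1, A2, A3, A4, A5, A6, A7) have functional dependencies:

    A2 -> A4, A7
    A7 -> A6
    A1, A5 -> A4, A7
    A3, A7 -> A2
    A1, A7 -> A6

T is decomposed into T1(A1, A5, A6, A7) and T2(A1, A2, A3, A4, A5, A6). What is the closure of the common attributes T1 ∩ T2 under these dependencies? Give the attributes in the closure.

T1 ∩ T2 = {A1, A5, A6}.
A1, A5 → A4, A7 applies, adding A4, A7
Closure: {A1, A4, A5, A6, A7}.

A1, A4, A5, A6, A7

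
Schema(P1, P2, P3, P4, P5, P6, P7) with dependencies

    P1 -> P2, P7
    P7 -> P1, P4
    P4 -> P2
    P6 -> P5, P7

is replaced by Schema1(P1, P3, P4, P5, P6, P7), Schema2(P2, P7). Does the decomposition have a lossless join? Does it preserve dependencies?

Lossless test: (P7)⁺ = {P1, P2, P4, P7}, which contains all of one fragment — lossless.
Dependency preservation: the restricted closure of {P4} across the fragments never reaches {P2}, so P4 → P2 cannot be enforced without a join — not preserved.

lossless but not dependency-preserving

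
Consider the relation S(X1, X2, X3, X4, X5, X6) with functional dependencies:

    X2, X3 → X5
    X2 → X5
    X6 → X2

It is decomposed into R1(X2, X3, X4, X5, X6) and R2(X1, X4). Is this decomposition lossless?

No

Common attributes: R1 ∩ R2 = {X4}.
No dependency enlarges {X4}, so (X4)⁺ = {X4}.
The closure contains neither all of R1 = {X2, X3, X4, X5, X6} nor all of R2 = {X1, X4}, so the common attributes are not a superkey of either fragment. The join is lossy.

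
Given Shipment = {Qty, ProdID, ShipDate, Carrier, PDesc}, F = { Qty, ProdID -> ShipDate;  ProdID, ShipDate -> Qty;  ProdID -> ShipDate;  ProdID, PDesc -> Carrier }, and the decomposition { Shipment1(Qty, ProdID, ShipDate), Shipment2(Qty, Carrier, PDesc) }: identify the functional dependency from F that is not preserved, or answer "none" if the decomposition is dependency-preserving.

ProdID, PDesc -> Carrier

Check ProdID, PDesc → Carrier: no single fragment contains all of {ProdID, Carrier, PDesc}, and the restricted closure of {ProdID, PDesc} across the fragments never reaches {Carrier}.
Qty, ProdID → ShipDate is preserved.
ProdID, ShipDate → Qty is preserved.
ProdID → ShipDate is preserved.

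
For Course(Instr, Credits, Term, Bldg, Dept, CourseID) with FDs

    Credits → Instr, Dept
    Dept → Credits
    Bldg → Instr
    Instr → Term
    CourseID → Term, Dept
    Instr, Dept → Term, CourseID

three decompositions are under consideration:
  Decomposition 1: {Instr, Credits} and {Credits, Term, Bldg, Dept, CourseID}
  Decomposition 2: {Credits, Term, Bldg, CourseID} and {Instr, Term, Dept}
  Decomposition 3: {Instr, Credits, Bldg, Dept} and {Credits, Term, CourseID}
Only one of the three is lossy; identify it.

Decomposition 2

Decomposition 1: common = {Credits}, closure = {Instr, Credits, Term, Dept, CourseID} → lossless.
Decomposition 2: common = {Term}, closure = {Term} → lossy.
Decomposition 3: common = {Credits}, closure = {Instr, Credits, Term, Dept, CourseID} → lossless.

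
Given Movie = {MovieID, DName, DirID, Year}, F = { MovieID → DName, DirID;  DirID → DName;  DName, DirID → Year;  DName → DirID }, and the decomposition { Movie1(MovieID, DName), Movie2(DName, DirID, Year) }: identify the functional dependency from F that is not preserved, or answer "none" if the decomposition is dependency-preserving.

MovieID → DName, DirID: restricted closure across fragments reaches DName, DirID.
DirID → DName lies within Movie2.
DName, DirID → Year lies within Movie2.
DName → DirID lies within Movie2.
Every dependency is enforceable on the fragments, so the decomposition is dependency-preserving.

none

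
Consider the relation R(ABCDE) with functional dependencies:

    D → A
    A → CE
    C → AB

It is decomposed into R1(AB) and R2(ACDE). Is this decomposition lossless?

Common attributes: R1 ∩ R2 = {A}.
Closure of {A}: A → CE applies, adding CE; C → AB applies, adding B. So (A)⁺ = {ABCE}.
This closure contains every attribute of R1, so R1 ∩ R2 → R1. The join is lossless.

Yes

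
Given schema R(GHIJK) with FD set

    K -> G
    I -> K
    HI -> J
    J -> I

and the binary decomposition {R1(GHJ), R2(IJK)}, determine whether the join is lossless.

Yes

Common attributes: R1 ∩ R2 = {J}.
Closure of {J}: J → I applies, adding I; I → K applies, adding K; K → G applies, adding G. So (J)⁺ = {GIJK}.
This closure contains every attribute of R2, so R1 ∩ R2 → R2. The join is lossless.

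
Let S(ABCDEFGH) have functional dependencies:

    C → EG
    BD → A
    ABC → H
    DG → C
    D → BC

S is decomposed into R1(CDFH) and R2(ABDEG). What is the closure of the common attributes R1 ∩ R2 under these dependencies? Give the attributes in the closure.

R1 ∩ R2 = {D}.
D → BC applies, adding BC
C → EG applies, adding EG
BD → A applies, adding A
ABC → H applies, adding H
Closure: {ABCDEGH}.

ABCDEGH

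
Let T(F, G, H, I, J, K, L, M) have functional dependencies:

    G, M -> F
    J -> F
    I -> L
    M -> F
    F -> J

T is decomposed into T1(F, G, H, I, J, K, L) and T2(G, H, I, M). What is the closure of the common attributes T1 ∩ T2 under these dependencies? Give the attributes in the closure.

G, H, I, L

T1 ∩ T2 = {G, H, I}.
I → L applies, adding L
Closure: {G, H, I, L}.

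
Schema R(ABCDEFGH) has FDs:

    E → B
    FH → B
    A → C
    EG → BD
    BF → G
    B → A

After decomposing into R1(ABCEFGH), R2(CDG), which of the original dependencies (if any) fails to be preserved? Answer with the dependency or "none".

Check EG → BD: no single fragment contains all of {BDEG}, and the restricted closure of {EG} across the fragments never reaches {BD}.
E → B is preserved.
FH → B is preserved.
A → C is preserved.
BF → G is preserved.
B → A is preserved.

EG → BD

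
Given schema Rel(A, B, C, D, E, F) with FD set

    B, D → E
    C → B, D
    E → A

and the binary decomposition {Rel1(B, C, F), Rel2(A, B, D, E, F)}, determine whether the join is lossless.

Common attributes: Rel1 ∩ Rel2 = {B, F}.
No dependency enlarges {B, F}, so (B, F)⁺ = {B, F}.
The closure contains neither all of Rel1 = {B, C, F} nor all of Rel2 = {A, B, D, E, F}, so the common attributes are not a superkey of either fragment. The join is lossy.

No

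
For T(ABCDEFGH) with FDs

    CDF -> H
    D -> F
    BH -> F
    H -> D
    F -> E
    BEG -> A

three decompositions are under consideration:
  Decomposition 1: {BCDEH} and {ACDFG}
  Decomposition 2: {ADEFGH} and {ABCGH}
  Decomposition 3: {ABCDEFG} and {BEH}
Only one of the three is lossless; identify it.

Decomposition 1: common = {CD}, closure = {CDEFH} → lossy.
Decomposition 2: common = {AGH}, closure = {ADEFGH} → lossless.
Decomposition 3: common = {BE}, closure = {BE} → lossy.

Decomposition 2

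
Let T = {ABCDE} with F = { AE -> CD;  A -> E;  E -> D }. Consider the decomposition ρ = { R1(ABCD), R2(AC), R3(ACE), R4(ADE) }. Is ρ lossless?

Chase test. Columns are ABCDE; row i has aⱼ where attribute j ∈ Ri, else bᵢⱼ.
Initial tableau (one row per fragment):
  row 1: a1 a2 a3 a4 b15
  row 2: a1 b22 a3 b24 b25
  row 3: a1 b32 a3 b34 a5
  row 4: a1 b42 b43 a4 a5
Rows 3 and 4 agree on AE; apply AE→CD and equate their CD entries.
Rows 1 and 2 agree on A; apply A→E and equate their E entries.
Rows 1 and 3 agree on A; apply A→E and equate their E entries.
Rows 1 and 2 agree on E; apply E→D and equate their D entries.
Row 1 is now all distinguished symbols — the join is lossless.

Yes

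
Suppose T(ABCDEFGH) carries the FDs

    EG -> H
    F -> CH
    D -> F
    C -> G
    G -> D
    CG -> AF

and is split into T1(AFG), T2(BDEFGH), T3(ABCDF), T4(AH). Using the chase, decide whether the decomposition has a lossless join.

Chase test. Columns are ABCDEFGH; row i has aⱼ where attribute j ∈ Ti, else bᵢⱼ.
Initial tableau (one row per fragment):
  row 1: a1 b12 b13 b14 b15 a6 a7 b18
  row 2: b21 a2 b23 a4 a5 a6 a7 a8
  row 3: a1 a2 a3 a4 b35 a6 b37 b38
  row 4: a1 b42 b43 b44 b45 b46 b47 a8
Rows 1 and 2 agree on F; apply F→CH and equate their CH entries.
Rows 1 and 3 agree on F; apply F→CH and equate their CH entries.
Rows 1 and 3 agree on C; apply C→G and equate their G entries.
Rows 1 and 2 agree on G; apply G→D and equate their D entries.
Rows 1 and 2 agree on CG; apply CG→AF and equate their AF entries.
Row 2 is now all distinguished symbols — the join is lossless.

Yes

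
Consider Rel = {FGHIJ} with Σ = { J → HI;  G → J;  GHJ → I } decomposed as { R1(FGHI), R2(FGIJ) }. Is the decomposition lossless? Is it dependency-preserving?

Lossless test: (FGI)⁺ = {FGHIJ}, which contains all of one fragment — lossless.
Dependency preservation: the restricted closure of {J} across the fragments never reaches {HI}, so J → HI cannot be enforced without a join — not preserved.

lossless but not dependency-preserving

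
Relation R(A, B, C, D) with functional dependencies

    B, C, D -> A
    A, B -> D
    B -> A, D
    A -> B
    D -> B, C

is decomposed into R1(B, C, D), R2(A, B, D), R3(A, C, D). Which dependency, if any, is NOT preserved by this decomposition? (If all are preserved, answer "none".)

none

B, C, D → A: restricted closure across fragments reaches A.
A, B → D lies within R2.
B → A, D lies within R2.
A → B lies within R2.
D → B, C lies within R1.
Every dependency is enforceable on the fragments, so the decomposition is dependency-preserving.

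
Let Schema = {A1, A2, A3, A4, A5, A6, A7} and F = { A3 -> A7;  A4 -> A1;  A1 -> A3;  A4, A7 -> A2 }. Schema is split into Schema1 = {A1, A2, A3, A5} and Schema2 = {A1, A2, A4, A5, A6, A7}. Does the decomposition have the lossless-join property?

Yes

Common attributes: Schema1 ∩ Schema2 = {A1, A2, A5}.
Closure of {A1, A2, A5}: A1 → A3 applies, adding A3; A3 → A7 applies, adding A7. So (A1, A2, A5)⁺ = {A1, A2, A3, A5, A7}.
This closure contains every attribute of Schema1, so Schema1 ∩ Schema2 → Schema1. The join is lossless.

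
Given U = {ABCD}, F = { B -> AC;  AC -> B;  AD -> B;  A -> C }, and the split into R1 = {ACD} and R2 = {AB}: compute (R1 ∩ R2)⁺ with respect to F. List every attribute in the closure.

ABC

R1 ∩ R2 = {A}.
A → C applies, adding C
AC → B applies, adding B
Closure: {ABC}.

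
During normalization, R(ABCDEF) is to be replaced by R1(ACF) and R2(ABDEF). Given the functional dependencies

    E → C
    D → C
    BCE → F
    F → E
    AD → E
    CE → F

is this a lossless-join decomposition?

Common attributes: R1 ∩ R2 = {AF}.
Closure of {AF}: F → E applies, adding E; E → C applies, adding C. So (AF)⁺ = {ACEF}.
This closure contains every attribute of R1, so R1 ∩ R2 → R1. The join is lossless.

Yes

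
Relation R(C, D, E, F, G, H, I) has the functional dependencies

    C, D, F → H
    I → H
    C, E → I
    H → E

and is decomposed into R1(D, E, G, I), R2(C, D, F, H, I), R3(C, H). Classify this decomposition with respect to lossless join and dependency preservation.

lossy and not dependency-preserving

Lossless test (chase): Rows 1 and 2 agree on I; apply I→H and equate their H entries. Rows 1 and 2 agree on H; apply H→E and equate their E entries. Rows 1 and 3 agree on H; apply H→E and equate their E entries. Rows 2 and 3 agree on C, E; apply C, E→I and equate their I entries. No row becomes fully distinguished — the join is lossy.
Dependency preservation: the restricted closure of {C, E} across the fragments never reaches {I}, so C, E → I cannot be enforced without a join — not preserved.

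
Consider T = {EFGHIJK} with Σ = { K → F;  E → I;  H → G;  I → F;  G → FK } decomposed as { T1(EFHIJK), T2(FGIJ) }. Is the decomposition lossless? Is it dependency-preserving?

lossy and not dependency-preserving

Lossless test: (FIJ)⁺ = {FIJ}, which is a superkey of neither fragment — lossy.
Dependency preservation: the restricted closure of {H} across the fragments never reaches {G}, so H → G cannot be enforced without a join — not preserved.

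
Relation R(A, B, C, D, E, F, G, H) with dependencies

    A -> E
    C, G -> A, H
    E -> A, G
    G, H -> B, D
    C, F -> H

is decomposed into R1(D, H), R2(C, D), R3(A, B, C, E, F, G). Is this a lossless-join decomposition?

No

Chase test. Columns are A, B, C, D, E, F, G, H; row i has aⱼ where attribute j ∈ Ri, else bᵢⱼ.
Initial tableau (one row per fragment):
  row 1: b11 b12 b13 a4 b15 b16 b17 a8
  row 2: b21 b22 a3 a4 b25 b26 b27 b28
  row 3: a1 a2 a3 b34 a5 a6 a7 b38
No row becomes fully distinguished — the join is lossy.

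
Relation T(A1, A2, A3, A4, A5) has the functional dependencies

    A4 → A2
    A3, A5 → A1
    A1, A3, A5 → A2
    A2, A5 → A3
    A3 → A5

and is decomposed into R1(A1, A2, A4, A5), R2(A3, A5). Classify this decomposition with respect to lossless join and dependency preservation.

lossy and not dependency-preserving

Lossless test: (A5)⁺ = {A5}, which is a superkey of neither fragment — lossy.
Dependency preservation: the restricted closure of {A3, A5} across the fragments never reaches {A1}, so A3, A5 → A1 cannot be enforced without a join — not preserved.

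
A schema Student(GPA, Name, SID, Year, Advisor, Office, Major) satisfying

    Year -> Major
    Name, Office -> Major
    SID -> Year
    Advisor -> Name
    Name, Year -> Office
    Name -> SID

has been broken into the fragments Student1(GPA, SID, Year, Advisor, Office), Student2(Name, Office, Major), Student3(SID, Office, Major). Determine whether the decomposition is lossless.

Chase test. Columns are GPA, Name, SID, Year, Advisor, Office, Major; row i has aⱼ where attribute j ∈ Studenti, else bᵢⱼ.
Initial tableau (one row per fragment):
  row 1: a1 b12 a3 a4 a5 a6 b17
  row 2: b21 a2 b23 b24 b25 a6 a7
  row 3: b31 b32 a3 b34 b35 a6 a7
Rows 1 and 3 agree on SID; apply SID→Year and equate their Year entries.
Rows 1 and 3 agree on Year; apply Year→Major and equate their Major entries.
No row becomes fully distinguished — the join is lossy.

No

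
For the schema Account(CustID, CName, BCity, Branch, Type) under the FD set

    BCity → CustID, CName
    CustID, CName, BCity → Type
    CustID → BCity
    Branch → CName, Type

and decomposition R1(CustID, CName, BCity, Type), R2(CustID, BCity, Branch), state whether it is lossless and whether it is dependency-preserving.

Lossless test: (CustID, BCity)⁺ = {CustID, CName, BCity, Type}, which contains all of one fragment — lossless.
Dependency preservation: the restricted closure of {Branch} across the fragments never reaches {CName, Type}, so Branch → CName, Type cannot be enforced without a join — not preserved.

lossless but not dependency-preserving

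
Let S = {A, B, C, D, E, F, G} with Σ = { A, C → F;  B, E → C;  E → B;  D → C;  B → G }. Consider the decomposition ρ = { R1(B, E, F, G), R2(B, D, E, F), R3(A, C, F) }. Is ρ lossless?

Chase test. Columns are A, B, C, D, E, F, G; row i has aⱼ where attribute j ∈ Ri, else bᵢⱼ.
Initial tableau (one row per fragment):
  row 1: b11 a2 b13 b14 a5 a6 a7
  row 2: b21 a2 b23 a4 a5 a6 b27
  row 3: a1 b32 a3 b34 b35 a6 b37
Rows 1 and 2 agree on B, E; apply B, E→C and equate their C entries.
Rows 1 and 2 agree on B; apply B→G and equate their G entries.
No row becomes fully distinguished — the join is lossy.

No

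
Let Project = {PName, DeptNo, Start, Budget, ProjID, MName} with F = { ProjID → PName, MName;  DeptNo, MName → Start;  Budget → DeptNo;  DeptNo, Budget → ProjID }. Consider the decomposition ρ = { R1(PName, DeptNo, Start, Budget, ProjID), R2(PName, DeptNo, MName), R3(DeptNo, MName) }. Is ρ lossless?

No

Chase test. Columns are PName, DeptNo, Start, Budget, ProjID, MName; row i has aⱼ where attribute j ∈ Ri, else bᵢⱼ.
Initial tableau (one row per fragment):
  row 1: a1 a2 a3 a4 a5 b16
  row 2: a1 a2 b23 b24 b25 a6
  row 3: b31 a2 b33 b34 b35 a6
Rows 2 and 3 agree on DeptNo, MName; apply DeptNo, MName→Start and equate their Start entries.
No row becomes fully distinguished — the join is lossy.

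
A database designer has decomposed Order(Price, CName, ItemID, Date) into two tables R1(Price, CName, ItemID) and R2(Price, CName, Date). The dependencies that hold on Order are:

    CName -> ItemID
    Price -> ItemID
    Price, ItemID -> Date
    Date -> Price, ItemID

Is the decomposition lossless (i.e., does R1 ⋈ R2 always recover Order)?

Common attributes: R1 ∩ R2 = {Price, CName}.
Closure of {Price, CName}: CName → ItemID applies, adding ItemID; Price, ItemID → Date applies, adding Date. So (Price, CName)⁺ = {Price, CName, ItemID, Date}.
This closure contains every attribute of R1, so R1 ∩ R2 → R1. The join is lossless.

Yes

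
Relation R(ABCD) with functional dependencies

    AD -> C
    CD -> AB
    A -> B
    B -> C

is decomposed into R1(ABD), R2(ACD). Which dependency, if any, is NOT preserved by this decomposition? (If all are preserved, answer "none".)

B -> C

Check B → C: no single fragment contains all of {BC}, and the restricted closure of {B} across the fragments never reaches {C}.
AD → C is preserved.
CD → AB is preserved.
A → B is preserved.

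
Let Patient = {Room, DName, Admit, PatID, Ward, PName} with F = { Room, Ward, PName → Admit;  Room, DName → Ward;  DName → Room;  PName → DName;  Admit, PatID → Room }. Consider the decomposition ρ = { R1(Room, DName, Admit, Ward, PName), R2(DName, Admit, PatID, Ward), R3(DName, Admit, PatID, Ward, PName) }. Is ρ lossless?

Chase test. Columns are Room, DName, Admit, PatID, Ward, PName; row i has aⱼ where attribute j ∈ Ri, else bᵢⱼ.
Initial tableau (one row per fragment):
  row 1: a1 a2 a3 b14 a5 a6
  row 2: b21 a2 a3 a4 a5 b26
  row 3: b31 a2 a3 a4 a5 a6
Rows 1 and 2 agree on DName; apply DName→Room and equate their Room entries.
Rows 1 and 3 agree on DName; apply DName→Room and equate their Room entries.
Row 3 is now all distinguished symbols — the join is lossless.

Yes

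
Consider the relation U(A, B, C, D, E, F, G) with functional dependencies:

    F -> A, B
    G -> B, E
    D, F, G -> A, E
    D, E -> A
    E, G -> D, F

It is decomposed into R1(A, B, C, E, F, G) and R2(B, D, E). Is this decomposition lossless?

Common attributes: R1 ∩ R2 = {B, E}.
No dependency enlarges {B, E}, so (B, E)⁺ = {B, E}.
The closure contains neither all of R1 = {A, B, C, E, F, G} nor all of R2 = {B, D, E}, so the common attributes are not a superkey of either fragment. The join is lossy.

No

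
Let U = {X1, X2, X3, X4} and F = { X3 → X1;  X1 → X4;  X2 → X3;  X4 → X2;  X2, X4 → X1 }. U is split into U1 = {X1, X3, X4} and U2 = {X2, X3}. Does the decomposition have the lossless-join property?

Yes

Common attributes: U1 ∩ U2 = {X3}.
Closure of {X3}: X3 → X1 applies, adding X1; X1 → X4 applies, adding X4; X4 → X2 applies, adding X2. So (X3)⁺ = {X1, X2, X3, X4}.
This closure contains every attribute of U1, so U1 ∩ U2 → U1. The join is lossless.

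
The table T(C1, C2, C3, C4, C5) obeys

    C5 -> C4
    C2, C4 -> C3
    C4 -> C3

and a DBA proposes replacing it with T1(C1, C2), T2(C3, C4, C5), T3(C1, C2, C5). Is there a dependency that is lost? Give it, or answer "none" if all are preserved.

C5 → C4 lies within T2.
C2, C4 → C3: restricted closure across fragments reaches C3.
C4 → C3 lies within T2.
Every dependency is enforceable on the fragments, so the decomposition is dependency-preserving.

none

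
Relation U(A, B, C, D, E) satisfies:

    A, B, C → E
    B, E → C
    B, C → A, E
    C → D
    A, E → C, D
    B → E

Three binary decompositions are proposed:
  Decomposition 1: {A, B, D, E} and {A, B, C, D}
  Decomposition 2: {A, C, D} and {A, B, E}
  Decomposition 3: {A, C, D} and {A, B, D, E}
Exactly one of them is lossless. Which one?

Decomposition 1

Decomposition 1: common = {A, B, D}, closure = {A, B, C, D, E} → lossless.
Decomposition 2: common = {A}, closure = {A} → lossy.
Decomposition 3: common = {A, D}, closure = {A, D} → lossy.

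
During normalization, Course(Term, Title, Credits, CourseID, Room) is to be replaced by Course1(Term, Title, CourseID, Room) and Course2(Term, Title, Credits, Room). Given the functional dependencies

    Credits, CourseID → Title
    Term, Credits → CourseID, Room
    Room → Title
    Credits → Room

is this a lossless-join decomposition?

No

Common attributes: Course1 ∩ Course2 = {Term, Title, Room}.
No dependency enlarges {Term, Title, Room}, so (Term, Title, Room)⁺ = {Term, Title, Room}.
The closure contains neither all of Course1 = {Term, Title, CourseID, Room} nor all of Course2 = {Term, Title, Credits, Room}, so the common attributes are not a superkey of either fragment. The join is lossy.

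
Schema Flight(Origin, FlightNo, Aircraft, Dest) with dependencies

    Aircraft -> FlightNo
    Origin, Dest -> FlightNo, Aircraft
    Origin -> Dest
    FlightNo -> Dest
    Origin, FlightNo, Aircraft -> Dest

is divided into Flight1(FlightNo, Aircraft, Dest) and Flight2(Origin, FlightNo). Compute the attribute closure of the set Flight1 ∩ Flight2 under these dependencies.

FlightNo, Dest

Flight1 ∩ Flight2 = {FlightNo}.
FlightNo → Dest applies, adding Dest
Closure: {FlightNo, Dest}.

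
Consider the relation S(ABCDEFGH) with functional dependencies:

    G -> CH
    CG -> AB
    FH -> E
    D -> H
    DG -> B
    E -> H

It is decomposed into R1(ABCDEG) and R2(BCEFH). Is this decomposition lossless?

No

Common attributes: R1 ∩ R2 = {BCE}.
Closure of {BCE}: E → H applies, adding H. So (BCE)⁺ = {BCEH}.
The closure contains neither all of R1 = {ABCDEG} nor all of R2 = {BCEFH}, so the common attributes are not a superkey of either fragment. The join is lossy.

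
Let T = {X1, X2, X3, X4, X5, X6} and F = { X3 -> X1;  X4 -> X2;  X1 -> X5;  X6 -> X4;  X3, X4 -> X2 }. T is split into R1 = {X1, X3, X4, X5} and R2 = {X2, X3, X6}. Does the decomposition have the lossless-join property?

Common attributes: R1 ∩ R2 = {X3}.
Closure of {X3}: X3 → X1 applies, adding X1; X1 → X5 applies, adding X5. So (X3)⁺ = {X1, X3, X5}.
The closure contains neither all of R1 = {X1, X3, X4, X5} nor all of R2 = {X2, X3, X6}, so the common attributes are not a superkey of either fragment. The join is lossy.

No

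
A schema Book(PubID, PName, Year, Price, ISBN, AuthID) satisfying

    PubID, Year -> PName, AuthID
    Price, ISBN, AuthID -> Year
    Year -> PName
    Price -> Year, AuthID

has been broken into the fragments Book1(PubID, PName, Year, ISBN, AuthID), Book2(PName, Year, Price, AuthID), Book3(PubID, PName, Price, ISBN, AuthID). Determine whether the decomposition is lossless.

Yes

Chase test. Columns are PubID, PName, Year, Price, ISBN, AuthID; row i has aⱼ where attribute j ∈ Booki, else bᵢⱼ.
Initial tableau (one row per fragment):
  row 1: a1 a2 a3 b14 a5 a6
  row 2: b21 a2 a3 a4 b25 a6
  row 3: a1 a2 b33 a4 a5 a6
Rows 2 and 3 agree on Price; apply Price→Year, AuthID and equate their Year, AuthID entries.
Row 3 is now all distinguished symbols — the join is lossless.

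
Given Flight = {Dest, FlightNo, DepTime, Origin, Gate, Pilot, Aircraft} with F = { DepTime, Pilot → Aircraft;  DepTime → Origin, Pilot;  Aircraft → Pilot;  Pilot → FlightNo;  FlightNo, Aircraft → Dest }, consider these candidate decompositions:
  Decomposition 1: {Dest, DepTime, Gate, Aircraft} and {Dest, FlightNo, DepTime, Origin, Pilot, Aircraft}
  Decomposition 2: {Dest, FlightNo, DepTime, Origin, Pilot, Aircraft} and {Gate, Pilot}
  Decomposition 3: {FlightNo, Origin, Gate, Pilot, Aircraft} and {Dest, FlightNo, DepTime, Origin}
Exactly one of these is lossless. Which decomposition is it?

Decomposition 1

Decomposition 1: common = {Dest, DepTime, Aircraft}, closure = {Dest, FlightNo, DepTime, Origin, Pilot, Aircraft} → lossless.
Decomposition 2: common = {Pilot}, closure = {FlightNo, Pilot} → lossy.
Decomposition 3: common = {FlightNo, Origin}, closure = {FlightNo, Origin} → lossy.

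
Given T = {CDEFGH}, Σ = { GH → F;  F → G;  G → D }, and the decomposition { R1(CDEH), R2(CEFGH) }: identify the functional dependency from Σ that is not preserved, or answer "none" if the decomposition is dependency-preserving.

Check G → D: no single fragment contains all of {DG}, and the restricted closure of {G} across the fragments never reaches {D}.
GH → F is preserved.
F → G is preserved.

G → D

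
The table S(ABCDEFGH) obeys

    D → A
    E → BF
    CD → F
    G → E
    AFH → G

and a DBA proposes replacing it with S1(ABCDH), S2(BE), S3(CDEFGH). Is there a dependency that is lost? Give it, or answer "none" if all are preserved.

Check AFH → G: no single fragment contains all of {AFGH}, and the restricted closure of {AFH} across the fragments never reaches {G}.
D → A is preserved.
E → BF is preserved.
CD → F is preserved.
G → E is preserved.

AFH → G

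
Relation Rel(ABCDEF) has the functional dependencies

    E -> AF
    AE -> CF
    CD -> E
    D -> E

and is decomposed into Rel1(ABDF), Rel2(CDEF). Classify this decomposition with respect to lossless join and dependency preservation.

Lossless test: (DF)⁺ = {ACDEF}, which contains all of one fragment — lossless.
Dependency preservation: the restricted closure of {E} across the fragments never reaches {AF}, so E → AF cannot be enforced without a join — not preserved.

lossless but not dependency-preserving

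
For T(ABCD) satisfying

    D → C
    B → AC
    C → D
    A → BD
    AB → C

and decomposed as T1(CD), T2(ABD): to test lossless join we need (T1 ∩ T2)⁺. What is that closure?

CD

T1 ∩ T2 = {D}.
D → C applies, adding C
Closure: {CD}.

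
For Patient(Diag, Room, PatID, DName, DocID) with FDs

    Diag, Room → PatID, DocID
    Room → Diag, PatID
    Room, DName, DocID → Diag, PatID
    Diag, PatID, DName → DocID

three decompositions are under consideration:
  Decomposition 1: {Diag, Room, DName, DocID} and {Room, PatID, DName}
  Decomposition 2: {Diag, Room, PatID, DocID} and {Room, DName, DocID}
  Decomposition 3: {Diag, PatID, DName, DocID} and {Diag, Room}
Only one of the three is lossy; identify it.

Decomposition 3

Decomposition 1: common = {Room, DName}, closure = {Diag, Room, PatID, DName, DocID} → lossless.
Decomposition 2: common = {Room, DocID}, closure = {Diag, Room, PatID, DocID} → lossless.
Decomposition 3: common = {Diag}, closure = {Diag} → lossy.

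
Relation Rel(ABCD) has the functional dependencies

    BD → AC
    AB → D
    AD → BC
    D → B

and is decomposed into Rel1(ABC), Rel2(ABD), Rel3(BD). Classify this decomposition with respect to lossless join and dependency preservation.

Lossless test (chase): Rows 2 and 3 agree on BD; apply BD→AC and equate their AC entries. Rows 1 and 2 agree on AB; apply AB→D and equate their D entries. Rows 1 and 2 agree on AD; apply AD→BC and equate their BC entries. Row 1 is now all distinguished symbols — the join is lossless.
Dependency preservation: BD → AC; AD → BC are not contained in any single fragment, but the restricted closure of each left-hand side across the fragments still reaches the right-hand side; the remaining FDs each lie inside some fragment. All dependencies are preserved.

lossless and dependency-preserving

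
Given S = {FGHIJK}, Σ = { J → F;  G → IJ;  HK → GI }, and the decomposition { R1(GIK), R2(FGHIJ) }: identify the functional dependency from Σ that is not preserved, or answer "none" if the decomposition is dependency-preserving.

HK → GI

Check HK → GI: no single fragment contains all of {GHIK}, and the restricted closure of {HK} across the fragments never reaches {GI}.
J → F is preserved.
G → IJ is preserved.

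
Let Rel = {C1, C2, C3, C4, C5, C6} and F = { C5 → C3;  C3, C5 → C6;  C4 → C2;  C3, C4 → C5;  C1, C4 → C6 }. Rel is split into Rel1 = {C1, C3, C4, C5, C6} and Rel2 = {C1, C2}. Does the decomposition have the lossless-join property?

No

Common attributes: Rel1 ∩ Rel2 = {C1}.
No dependency enlarges {C1}, so (C1)⁺ = {C1}.
The closure contains neither all of Rel1 = {C1, C3, C4, C5, C6} nor all of Rel2 = {C1, C2}, so the common attributes are not a superkey of either fragment. The join is lossy.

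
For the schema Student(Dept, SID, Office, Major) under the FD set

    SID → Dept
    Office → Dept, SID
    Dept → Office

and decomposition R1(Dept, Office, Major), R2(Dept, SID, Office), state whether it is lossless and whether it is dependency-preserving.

lossless and dependency-preserving

Lossless test: (Dept, Office)⁺ = {Dept, SID, Office}, which contains all of one fragment — lossless.
Dependency preservation: every FD's attributes lie within a single fragment, so each can be enforced locally — preserved.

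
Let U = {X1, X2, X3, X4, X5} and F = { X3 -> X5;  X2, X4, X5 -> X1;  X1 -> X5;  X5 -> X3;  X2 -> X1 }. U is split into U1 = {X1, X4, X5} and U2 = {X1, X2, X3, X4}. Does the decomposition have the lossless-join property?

Common attributes: U1 ∩ U2 = {X1, X4}.
Closure of {X1, X4}: X1 → X5 applies, adding X5; X5 → X3 applies, adding X3. So (X1, X4)⁺ = {X1, X3, X4, X5}.
This closure contains every attribute of U1, so U1 ∩ U2 → U1. The join is lossless.

Yes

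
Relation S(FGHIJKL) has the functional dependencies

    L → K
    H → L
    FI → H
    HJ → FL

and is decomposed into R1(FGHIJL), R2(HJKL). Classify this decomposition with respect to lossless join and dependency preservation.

Lossless test: (HJL)⁺ = {FHJKL}, which contains all of one fragment — lossless.
Dependency preservation: every FD's attributes lie within a single fragment, so each can be enforced locally — preserved.

lossless and dependency-preserving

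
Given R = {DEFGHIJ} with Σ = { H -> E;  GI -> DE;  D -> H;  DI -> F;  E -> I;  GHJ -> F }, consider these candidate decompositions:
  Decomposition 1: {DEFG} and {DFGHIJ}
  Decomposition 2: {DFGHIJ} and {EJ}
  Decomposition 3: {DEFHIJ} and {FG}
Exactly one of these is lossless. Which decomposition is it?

Decomposition 1: common = {DFG}, closure = {DEFGHI} → lossless.
Decomposition 2: common = {J}, closure = {J} → lossy.
Decomposition 3: common = {F}, closure = {F} → lossy.

Decomposition 1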